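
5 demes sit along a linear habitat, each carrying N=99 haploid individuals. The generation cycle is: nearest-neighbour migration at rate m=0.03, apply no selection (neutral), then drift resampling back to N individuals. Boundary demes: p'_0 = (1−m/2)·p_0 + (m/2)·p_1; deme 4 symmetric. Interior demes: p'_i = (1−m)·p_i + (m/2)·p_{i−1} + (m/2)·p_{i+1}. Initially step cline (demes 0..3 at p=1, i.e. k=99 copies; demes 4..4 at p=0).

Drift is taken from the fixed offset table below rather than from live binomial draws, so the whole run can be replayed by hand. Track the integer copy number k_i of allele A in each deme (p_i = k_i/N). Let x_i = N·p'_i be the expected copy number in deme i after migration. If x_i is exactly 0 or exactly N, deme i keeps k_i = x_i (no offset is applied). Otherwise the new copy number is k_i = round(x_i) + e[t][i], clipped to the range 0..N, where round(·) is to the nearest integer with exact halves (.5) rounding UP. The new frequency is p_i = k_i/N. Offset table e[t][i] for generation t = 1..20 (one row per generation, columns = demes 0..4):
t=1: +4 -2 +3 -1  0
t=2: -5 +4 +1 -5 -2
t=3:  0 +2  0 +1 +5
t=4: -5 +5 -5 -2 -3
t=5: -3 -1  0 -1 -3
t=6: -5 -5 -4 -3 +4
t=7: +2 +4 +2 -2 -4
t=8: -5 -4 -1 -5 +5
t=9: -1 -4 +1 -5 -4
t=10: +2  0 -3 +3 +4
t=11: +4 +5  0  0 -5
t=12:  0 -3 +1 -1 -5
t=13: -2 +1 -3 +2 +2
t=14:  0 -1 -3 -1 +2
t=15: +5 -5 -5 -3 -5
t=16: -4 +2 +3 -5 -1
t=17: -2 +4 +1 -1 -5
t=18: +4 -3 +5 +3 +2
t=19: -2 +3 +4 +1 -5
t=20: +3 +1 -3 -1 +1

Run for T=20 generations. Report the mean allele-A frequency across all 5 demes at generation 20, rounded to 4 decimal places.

0.6848

t=0: k=[99 99 99 99 0]
t=1: x=[99.0000 99.0000 99.0000 97.5150 1.4850] k=[99 99 99 97 1]
t=2: x=[99.0000 99.0000 98.9700 95.5900 2.4400] k=[99 99 99 91 0]
t=3: x=[99.0000 99.0000 98.8800 89.7550 1.3650] k=[99 99 99 91 6]
t=4: x=[99.0000 99.0000 98.8800 89.8450 7.2750] k=[99 99 94 88 4]
t=5: x=[99.0000 98.9250 93.9850 86.8300 5.2600] k=[99 98 94 86 2]
t=6: x=[98.9850 97.9550 93.9400 84.8600 3.2600] k=[94 93 90 82 7]
t=7: x=[93.9850 92.9700 89.9250 80.9950 8.1250] k=[96 97 92 79 4]
t=8: x=[96.0150 96.9100 91.8800 78.0700 5.1250] k=[91 93 91 73 10]
t=9: x=[91.0300 92.9400 90.7600 72.3250 10.9450] k=[90 89 92 67 7]
t=10: x=[89.9850 89.0600 91.5800 66.4750 7.9000] k=[92 89 89 69 12]
t=11: x=[91.9550 89.0450 88.7000 68.4450 12.8550] k=[96 94 89 68 8]
t=12: x=[95.9700 93.9550 88.7600 67.4150 8.9000] k=[96 91 90 66 4]
t=13: x=[95.9250 91.0600 89.6550 65.4300 4.9300] k=[94 92 87 67 7]
t=14: x=[93.9700 91.9550 86.7750 66.4000 7.9000] k=[94 91 84 65 10]
t=15: x=[93.9550 90.9400 83.8200 64.4600 10.8250] k=[99 86 79 61 6]
t=16: x=[98.8050 86.0900 78.8350 60.4450 6.8250] k=[95 88 82 55 6]
t=17: x=[94.8950 88.0150 81.6850 54.6700 6.7350] k=[93 92 83 54 2]
t=18: x=[92.9850 91.8800 82.7000 53.6550 2.7800] k=[97 89 88 57 5]
t=19: x=[96.8800 89.1050 87.5500 56.6850 5.7800] k=[95 92 92 58 1]
t=20: x=[94.9550 92.0450 91.4900 57.6550 1.8550] k=[98 93 88 57 3]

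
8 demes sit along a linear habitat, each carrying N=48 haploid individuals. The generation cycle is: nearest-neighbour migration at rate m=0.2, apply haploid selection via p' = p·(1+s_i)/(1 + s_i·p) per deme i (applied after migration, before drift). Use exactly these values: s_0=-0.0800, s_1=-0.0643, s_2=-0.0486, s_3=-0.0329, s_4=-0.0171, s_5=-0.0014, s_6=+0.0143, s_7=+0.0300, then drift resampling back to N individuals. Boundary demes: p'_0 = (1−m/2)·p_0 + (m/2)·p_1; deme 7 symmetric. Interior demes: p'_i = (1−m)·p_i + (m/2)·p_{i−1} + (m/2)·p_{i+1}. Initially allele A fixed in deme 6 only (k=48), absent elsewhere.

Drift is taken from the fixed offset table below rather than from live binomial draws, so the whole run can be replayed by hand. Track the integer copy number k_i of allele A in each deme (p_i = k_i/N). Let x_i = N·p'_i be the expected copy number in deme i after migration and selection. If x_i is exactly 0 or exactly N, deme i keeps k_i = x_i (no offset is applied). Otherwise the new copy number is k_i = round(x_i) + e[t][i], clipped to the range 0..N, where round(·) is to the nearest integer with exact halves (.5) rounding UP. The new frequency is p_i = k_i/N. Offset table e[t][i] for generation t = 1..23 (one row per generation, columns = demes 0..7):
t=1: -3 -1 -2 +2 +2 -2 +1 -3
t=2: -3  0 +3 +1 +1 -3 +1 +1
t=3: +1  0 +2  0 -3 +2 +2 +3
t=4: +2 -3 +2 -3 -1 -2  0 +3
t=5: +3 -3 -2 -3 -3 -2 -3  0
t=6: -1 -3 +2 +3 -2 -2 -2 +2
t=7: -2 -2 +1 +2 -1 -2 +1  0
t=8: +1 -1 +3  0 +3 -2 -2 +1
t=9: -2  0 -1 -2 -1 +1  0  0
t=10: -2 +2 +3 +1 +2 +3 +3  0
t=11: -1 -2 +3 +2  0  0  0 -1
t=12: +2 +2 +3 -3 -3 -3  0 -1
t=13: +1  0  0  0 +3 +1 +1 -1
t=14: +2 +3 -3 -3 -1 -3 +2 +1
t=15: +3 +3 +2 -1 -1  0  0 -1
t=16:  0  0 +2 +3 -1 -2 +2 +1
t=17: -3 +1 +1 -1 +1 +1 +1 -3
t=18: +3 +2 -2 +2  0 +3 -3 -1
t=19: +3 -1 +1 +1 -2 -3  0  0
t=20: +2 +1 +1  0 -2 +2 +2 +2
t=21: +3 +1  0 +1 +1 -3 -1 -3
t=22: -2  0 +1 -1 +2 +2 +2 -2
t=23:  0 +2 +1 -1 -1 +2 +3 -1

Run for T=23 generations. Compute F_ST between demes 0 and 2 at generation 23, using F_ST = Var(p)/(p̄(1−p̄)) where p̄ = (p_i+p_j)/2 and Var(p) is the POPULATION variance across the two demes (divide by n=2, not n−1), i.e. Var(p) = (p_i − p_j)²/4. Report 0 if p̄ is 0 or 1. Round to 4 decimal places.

0.0008

t=0: k=[0 0 0 0 0 0 48 0]
t=1: x=[0.0000 0.0000 0.0000 0.0000 0.0000 4.7940 38.5086 4.9292] k=[0 0 0 0 0 3 40 2]
t=2: x=[0.0000 0.0000 0.0000 0.0000 0.2949 6.3922 32.6486 5.9524] k=[0 0 0 0 1 3 34 7]
t=3: x=[0.0000 0.0000 0.0000 0.0967 1.0816 5.8928 28.3650 9.9308] k=[0 0 0 0 0 8 30 13]
t=4: x=[0.0000 0.0000 0.0000 0.0000 0.7865 9.3894 26.2690 15.0032] k=[0 0 0 0 0 7 26 18]
t=5: x=[0.0000 0.0000 0.0000 0.0000 0.6882 8.1905 23.4703 19.1391] k=[0 0 0 0 0 6 20 19]
t=6: x=[0.0000 0.0000 0.0000 0.0000 0.5899 6.7918 18.6617 19.4409] k=[0 0 0 0 0 5 17 21]
t=7: x=[0.0000 0.0000 0.0000 0.0000 0.4915 5.6930 16.3527 20.9483] k=[0 0 0 0 0 4 17 21]
t=8: x=[0.0000 0.0000 0.0000 0.0000 0.3932 4.8938 16.2523 20.9483] k=[0 0 0 0 3 3 14 22]
t=9: x=[0.0000 0.0000 0.0000 0.2902 2.6564 4.0947 13.8394 21.5505] k=[0 0 0 0 2 5 14 22]
t=10: x=[0.0000 0.0000 0.0000 0.1934 2.0656 5.5931 14.0406 21.5505] k=[0 0 0 1 4 9 17 22]
t=11: x=[0.0000 0.0000 0.0951 1.1615 4.1344 9.2895 16.8550 21.8514] k=[0 0 3 3 4 9 17 21]
t=12: x=[0.0000 0.2808 2.5758 3.0044 4.3315 9.2895 16.7545 20.9483] k=[0 2 6 0 1 6 17 20]
t=13: x=[0.1841 2.0646 4.7812 0.6773 1.3767 6.5920 16.3527 20.0442] k=[1 2 5 1 4 8 17 19]
t=14: x=[1.0139 2.0646 4.1089 1.6460 4.0358 8.4902 16.4532 19.1391] k=[3 5 1 0 3 5 18 20]
t=15: x=[2.9598 4.1415 1.2385 0.3869 2.8534 6.0925 17.0558 20.1447] k=[6 7 3 0 2 6 17 19]
t=16: x=[5.6696 6.1355 2.9586 0.4837 2.1641 6.6919 16.2523 19.1391] k=[6 6 5 3 1 5 18 20]
t=17: x=[5.5758 5.5646 4.6851 2.9073 1.5735 5.8928 17.0558 20.1447] k=[3 7 6 2 3 7 18 17]
t=18: x=[3.1458 6.1355 5.4545 2.4219 3.2474 7.6909 16.9554 17.4268] k=[6 8 3 4 3 11 14 16]
t=19: x=[5.7636 6.8981 3.4376 3.6846 3.8386 10.4885 14.0406 16.1149] k=[9 6 4 5 2 7 14 16]
t=20: x=[8.1218 5.7548 4.1089 4.4627 2.7549 7.1914 13.6382 16.1149] k=[10 7 5 4 1 9 16 18]
t=21: x=[9.0706 6.7073 4.8773 3.6846 2.0656 8.8898 15.6494 18.1323] k=[12 8 5 5 3 6 15 15]
t=22: x=[10.8824 7.6623 5.0696 4.6574 3.4444 6.5920 14.2418 15.3065] k=[9 8 6 4 5 9 16 13]
t=23: x=[8.3113 7.4711 5.7433 4.1708 5.2192 9.2895 15.1468 13.5861] k=[8 9 7 3 4 11 18 13]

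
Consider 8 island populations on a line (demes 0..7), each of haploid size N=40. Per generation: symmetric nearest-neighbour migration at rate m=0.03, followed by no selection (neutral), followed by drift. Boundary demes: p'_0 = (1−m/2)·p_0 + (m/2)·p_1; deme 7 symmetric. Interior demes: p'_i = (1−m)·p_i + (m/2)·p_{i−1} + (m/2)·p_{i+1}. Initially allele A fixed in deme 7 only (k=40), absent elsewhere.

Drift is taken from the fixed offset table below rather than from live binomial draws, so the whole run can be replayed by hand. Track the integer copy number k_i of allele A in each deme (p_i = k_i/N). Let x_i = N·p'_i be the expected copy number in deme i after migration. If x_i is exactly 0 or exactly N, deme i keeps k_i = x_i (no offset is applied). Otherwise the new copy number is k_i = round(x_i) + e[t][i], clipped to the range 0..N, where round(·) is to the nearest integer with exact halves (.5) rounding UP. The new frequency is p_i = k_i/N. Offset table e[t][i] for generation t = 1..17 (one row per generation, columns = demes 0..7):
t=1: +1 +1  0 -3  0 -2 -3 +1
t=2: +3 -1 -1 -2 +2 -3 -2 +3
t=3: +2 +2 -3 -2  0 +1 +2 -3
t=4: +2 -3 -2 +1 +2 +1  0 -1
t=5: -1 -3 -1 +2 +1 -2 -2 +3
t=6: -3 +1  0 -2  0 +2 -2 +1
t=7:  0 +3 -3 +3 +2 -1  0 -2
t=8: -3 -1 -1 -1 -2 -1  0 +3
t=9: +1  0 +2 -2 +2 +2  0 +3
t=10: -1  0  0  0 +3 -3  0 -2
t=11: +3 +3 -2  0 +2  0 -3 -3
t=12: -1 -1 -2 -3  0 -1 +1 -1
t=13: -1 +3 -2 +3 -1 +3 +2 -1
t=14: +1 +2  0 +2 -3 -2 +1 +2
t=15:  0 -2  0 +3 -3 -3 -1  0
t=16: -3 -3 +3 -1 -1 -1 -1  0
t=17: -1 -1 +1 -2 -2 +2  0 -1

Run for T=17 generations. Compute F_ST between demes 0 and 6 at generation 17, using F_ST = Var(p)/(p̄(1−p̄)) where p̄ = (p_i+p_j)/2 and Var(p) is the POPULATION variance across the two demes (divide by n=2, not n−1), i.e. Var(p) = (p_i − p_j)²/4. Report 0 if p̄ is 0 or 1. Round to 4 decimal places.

t=0: k=[0 0 0 0 0 0 0 40]
t=1: x=[0.0000 0.0000 0.0000 0.0000 0.0000 0.0000 0.6000 39.4000] k=[0 0 0 0 0 0 0 40]
t=2: x=[0.0000 0.0000 0.0000 0.0000 0.0000 0.0000 0.6000 39.4000] k=[0 0 0 0 0 0 0 40]
t=3: x=[0.0000 0.0000 0.0000 0.0000 0.0000 0.0000 0.6000 39.4000] k=[0 0 0 0 0 0 3 36]
t=4: x=[0.0000 0.0000 0.0000 0.0000 0.0000 0.0450 3.4500 35.5050] k=[0 0 0 0 0 1 3 35]
t=5: x=[0.0000 0.0000 0.0000 0.0000 0.0150 1.0150 3.4500 34.5200] k=[0 0 0 0 1 0 1 38]
t=6: x=[0.0000 0.0000 0.0000 0.0150 0.9700 0.0300 1.5400 37.4450] k=[0 0 0 0 1 2 0 38]
t=7: x=[0.0000 0.0000 0.0000 0.0150 1.0000 1.9550 0.6000 37.4300] k=[0 0 0 3 3 1 1 35]
t=8: x=[0.0000 0.0000 0.0450 2.9550 2.9700 1.0300 1.5100 34.4900] k=[0 0 0 2 1 0 2 37]
t=9: x=[0.0000 0.0000 0.0300 1.9550 1.0000 0.0450 2.4950 36.4750] k=[0 0 2 0 3 2 2 39]
t=10: x=[0.0000 0.0300 1.9400 0.0750 2.9400 2.0150 2.5550 38.4450] k=[0 0 2 0 6 0 3 36]
t=11: x=[0.0000 0.0300 1.9400 0.1200 5.8200 0.1350 3.4500 35.5050] k=[0 3 0 0 8 0 0 33]
t=12: x=[0.0450 2.9100 0.0450 0.1200 7.7600 0.1200 0.4950 32.5050] k=[0 2 0 0 8 0 1 32]
t=13: x=[0.0300 1.9400 0.0300 0.1200 7.7600 0.1350 1.4500 31.5350] k=[0 5 0 3 7 3 3 31]
t=14: x=[0.0750 4.8500 0.1200 3.0150 6.8800 3.0600 3.4200 30.5800] k=[1 7 0 5 4 1 4 33]
t=15: x=[1.0900 6.8050 0.1800 4.9100 3.9700 1.0900 4.3900 32.5650] k=[1 5 0 8 1 0 3 33]
t=16: x=[1.0600 4.8650 0.1950 7.7750 1.0900 0.0600 3.4050 32.5500] k=[0 2 3 7 0 0 2 33]
t=17: x=[0.0300 1.9850 3.0450 6.8350 0.1050 0.0300 2.4350 32.5350] k=[0 1 4 5 0 2 2 32]

0.0256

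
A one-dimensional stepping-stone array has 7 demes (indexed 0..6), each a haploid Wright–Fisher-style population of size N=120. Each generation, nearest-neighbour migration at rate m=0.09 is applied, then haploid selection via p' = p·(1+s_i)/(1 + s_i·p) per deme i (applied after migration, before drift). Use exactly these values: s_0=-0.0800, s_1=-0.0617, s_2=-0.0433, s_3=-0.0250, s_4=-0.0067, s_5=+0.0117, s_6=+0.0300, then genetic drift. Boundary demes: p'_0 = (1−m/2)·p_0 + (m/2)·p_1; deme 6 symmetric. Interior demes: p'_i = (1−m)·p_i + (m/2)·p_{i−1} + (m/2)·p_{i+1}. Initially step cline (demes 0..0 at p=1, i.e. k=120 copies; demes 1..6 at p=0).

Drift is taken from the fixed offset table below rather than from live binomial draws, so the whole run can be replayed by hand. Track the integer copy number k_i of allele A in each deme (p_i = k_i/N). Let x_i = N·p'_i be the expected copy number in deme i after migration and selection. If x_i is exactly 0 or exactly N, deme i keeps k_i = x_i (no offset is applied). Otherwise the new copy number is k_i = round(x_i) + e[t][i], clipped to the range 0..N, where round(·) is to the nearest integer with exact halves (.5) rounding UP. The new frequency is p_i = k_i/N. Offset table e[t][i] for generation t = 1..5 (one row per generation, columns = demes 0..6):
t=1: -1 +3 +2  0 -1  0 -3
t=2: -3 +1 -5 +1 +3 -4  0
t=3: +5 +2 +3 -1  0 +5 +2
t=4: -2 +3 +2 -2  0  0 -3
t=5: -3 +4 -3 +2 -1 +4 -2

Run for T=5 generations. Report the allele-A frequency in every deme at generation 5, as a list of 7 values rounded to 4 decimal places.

[0.7333, 0.2333, 0.0250, 0.0167, 0.0000, 0.0000, 0.0000]

t=0: k=[120 0 0 0 0 0 0]
t=1: x=[114.1533 5.0809 0.0000 0.0000 0.0000 0.0000 0.0000] k=[113 8 0 0 0 0 0]
t=2: x=[107.3628 11.6763 0.3445 0.0000 0.0000 0.0000 0.0000] k=[104 13 0 0 0 0 0]
t=3: x=[98.4711 15.6240 0.5598 0.0000 0.0000 0.0000 0.0000] k=[103 18 4 0 0 0 0]
t=4: x=[97.7006 20.1064 4.2642 0.1755 0.0000 0.0000 0.0000] k=[96 23 6 0 0 0 0]
t=5: x=[90.9174 24.2638 6.2284 0.2633 0.0000 0.0000 0.0000] k=[88 28 3 2 0 0 0]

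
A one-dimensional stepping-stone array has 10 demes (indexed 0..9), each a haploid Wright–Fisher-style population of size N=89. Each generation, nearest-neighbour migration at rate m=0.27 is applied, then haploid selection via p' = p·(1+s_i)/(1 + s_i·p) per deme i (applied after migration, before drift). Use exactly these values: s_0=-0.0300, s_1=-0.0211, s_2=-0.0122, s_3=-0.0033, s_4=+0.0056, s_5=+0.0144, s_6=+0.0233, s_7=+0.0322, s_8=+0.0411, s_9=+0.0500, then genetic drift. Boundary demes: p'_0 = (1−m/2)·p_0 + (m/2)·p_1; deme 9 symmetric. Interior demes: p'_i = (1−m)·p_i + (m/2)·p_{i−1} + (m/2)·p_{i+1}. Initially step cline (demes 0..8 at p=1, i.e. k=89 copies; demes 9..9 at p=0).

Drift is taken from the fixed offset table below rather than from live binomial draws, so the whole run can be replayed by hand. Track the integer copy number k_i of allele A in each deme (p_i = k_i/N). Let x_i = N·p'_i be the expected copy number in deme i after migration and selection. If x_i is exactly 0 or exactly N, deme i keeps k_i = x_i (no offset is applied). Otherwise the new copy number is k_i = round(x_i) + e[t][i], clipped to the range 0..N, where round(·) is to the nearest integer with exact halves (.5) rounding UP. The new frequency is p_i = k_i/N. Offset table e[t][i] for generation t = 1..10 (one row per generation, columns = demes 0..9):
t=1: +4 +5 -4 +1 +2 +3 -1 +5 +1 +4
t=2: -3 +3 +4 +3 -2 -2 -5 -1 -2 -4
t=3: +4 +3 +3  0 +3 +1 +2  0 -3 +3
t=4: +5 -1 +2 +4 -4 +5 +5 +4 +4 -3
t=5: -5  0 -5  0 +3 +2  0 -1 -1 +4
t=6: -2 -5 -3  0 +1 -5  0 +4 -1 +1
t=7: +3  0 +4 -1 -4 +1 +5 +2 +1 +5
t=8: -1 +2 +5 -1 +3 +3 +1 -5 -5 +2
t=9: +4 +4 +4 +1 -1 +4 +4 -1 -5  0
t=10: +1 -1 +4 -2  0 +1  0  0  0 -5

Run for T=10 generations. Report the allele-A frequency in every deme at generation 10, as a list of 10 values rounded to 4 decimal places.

[1.0000, 1.0000, 1.0000, 1.0000, 1.0000, 1.0000, 0.9775, 0.8652, 0.7191, 0.6517]

t=0: k=[89 89 89 89 89 89 89 89 89 0]
t=1: x=[89.0000 89.0000 89.0000 89.0000 89.0000 89.0000 89.0000 89.0000 77.3975 12.5312] k=[89 89 89 89 89 89 89 89 78 17]
t=2: x=[89.0000 89.0000 89.0000 89.0000 89.0000 89.0000 89.0000 87.5606 71.8154 26.1264] k=[89 89 89 89 89 89 89 87 70 22]
t=3: x=[89.0000 89.0000 89.0000 89.0000 89.0000 89.0000 88.7361 85.0951 66.4989 29.4331] k=[89 89 89 89 89 89 89 85 63 32]
t=4: x=[89.0000 89.0000 89.0000 89.0000 89.0000 89.0000 88.4722 82.7565 62.5400 37.2373] k=[89 89 89 89 89 89 89 87 67 34]
t=5: x=[89.0000 89.0000 89.0000 89.0000 89.0000 89.0000 88.7361 84.7015 65.9398 39.5239] k=[89 89 89 89 89 89 89 84 65 44]
t=6: x=[89.0000 89.0000 89.0000 89.0000 89.0000 89.0000 88.3403 82.3088 65.4344 47.9160] k=[89 89 89 89 89 89 88 86 64 49]
t=7: x=[89.0000 89.0000 89.0000 89.0000 89.0000 88.8669 87.8905 83.4668 65.6454 52.0832] k=[89 89 89 89 89 89 89 85 67 57]
t=8: x=[89.0000 89.0000 89.0000 89.0000 89.0000 89.0000 88.4722 83.2819 68.7177 59.3228] k=[89 89 89 89 89 89 89 78 64 61]
t=9: x=[89.0000 89.0000 89.0000 89.0000 89.0000 89.0000 87.5483 77.9064 66.1752 62.3252] k=[89 89 89 89 89 89 89 77 61 62]
t=10: x=[89.0000 89.0000 89.0000 89.0000 89.0000 89.0000 87.4162 76.7976 64.0250 62.7764] k=[89 89 89 89 89 89 87 77 64 58]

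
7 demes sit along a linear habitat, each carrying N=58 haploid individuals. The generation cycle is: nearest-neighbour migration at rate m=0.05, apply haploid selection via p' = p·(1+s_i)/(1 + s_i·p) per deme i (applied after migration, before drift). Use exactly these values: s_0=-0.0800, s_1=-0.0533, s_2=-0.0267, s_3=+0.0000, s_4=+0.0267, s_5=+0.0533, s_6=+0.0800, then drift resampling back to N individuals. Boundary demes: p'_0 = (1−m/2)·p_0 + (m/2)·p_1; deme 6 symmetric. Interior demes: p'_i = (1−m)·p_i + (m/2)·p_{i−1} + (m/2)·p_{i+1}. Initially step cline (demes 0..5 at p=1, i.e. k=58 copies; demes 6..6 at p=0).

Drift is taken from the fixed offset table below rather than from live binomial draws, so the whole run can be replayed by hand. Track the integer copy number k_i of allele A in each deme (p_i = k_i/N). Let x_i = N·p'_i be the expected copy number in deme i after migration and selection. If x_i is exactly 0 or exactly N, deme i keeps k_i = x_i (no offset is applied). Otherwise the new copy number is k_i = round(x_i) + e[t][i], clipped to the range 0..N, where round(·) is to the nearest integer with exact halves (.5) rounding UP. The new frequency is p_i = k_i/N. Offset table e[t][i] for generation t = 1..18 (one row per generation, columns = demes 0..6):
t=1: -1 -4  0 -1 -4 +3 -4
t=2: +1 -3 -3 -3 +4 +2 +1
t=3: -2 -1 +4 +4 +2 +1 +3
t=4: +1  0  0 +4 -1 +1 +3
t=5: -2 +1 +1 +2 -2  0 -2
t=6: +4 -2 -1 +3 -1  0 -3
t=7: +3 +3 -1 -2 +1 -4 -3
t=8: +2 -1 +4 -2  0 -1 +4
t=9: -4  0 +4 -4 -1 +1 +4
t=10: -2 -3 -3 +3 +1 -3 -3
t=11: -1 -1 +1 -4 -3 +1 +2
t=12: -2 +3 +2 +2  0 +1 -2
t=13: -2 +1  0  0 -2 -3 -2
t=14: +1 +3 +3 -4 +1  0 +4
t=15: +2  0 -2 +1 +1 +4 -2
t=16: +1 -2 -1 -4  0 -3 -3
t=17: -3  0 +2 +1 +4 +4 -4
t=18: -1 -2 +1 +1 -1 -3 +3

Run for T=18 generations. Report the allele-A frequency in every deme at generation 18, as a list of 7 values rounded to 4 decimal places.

t=0: k=[58 58 58 58 58 58 0]
t=1: x=[58.0000 58.0000 58.0000 58.0000 58.0000 56.6216 1.5629] k=[58 58 58 58 58 58 0]
t=2: x=[58.0000 58.0000 58.0000 58.0000 58.0000 56.6216 1.5629] k=[58 58 58 58 58 58 3]
t=3: x=[58.0000 58.0000 58.0000 58.0000 58.0000 56.6930 4.6967] k=[58 58 58 58 58 58 8]
t=4: x=[58.0000 58.0000 58.0000 58.0000 58.0000 56.8120 9.8641] k=[58 58 58 58 58 58 13]
t=5: x=[58.0000 58.0000 58.0000 58.0000 58.0000 56.9309 14.9635] k=[58 58 58 58 58 57 13]
t=6: x=[58.0000 58.0000 58.0000 58.0000 57.9756 56.0264 14.9375] k=[58 58 58 58 57 56 12]
t=7: x=[58.0000 58.0000 58.0000 57.9750 57.0256 55.0728 13.8969] k=[58 58 58 56 58 51 11]
t=8: x=[58.0000 58.0000 57.9486 56.1000 57.7808 50.5199 12.7490] k=[58 58 58 54 58 50 17]
t=9: x=[58.0000 58.0000 57.8973 54.2000 57.7078 49.7494 18.7890] k=[58 58 58 50 57 51 23]
t=10: x=[58.0000 58.0000 57.7945 50.3750 56.7087 50.7845 24.7858] k=[58 58 55 53 58 48 22]
t=11: x=[58.0000 57.9208 54.9477 53.1750 57.6347 48.0359 23.7209] k=[58 57 56 49 55 49 26]
t=12: x=[57.9728 56.9447 55.7933 49.3250 54.7811 48.9777 27.6862] k=[56 58 58 51 55 50 26]
t=13: x=[55.8866 57.9472 57.8202 51.2750 54.8543 49.8939 27.7113] k=[54 58 58 51 53 47 26]
t=14: x=[53.7855 57.8944 57.8202 51.2250 52.9234 47.0924 27.6359] k=[55 58 58 47 54 47 32]
t=15: x=[54.8345 57.9208 57.7175 47.4500 53.7548 47.2618 33.4704] k=[57 58 56 48 55 51 31]
t=16: x=[56.9418 57.9208 55.7933 48.3750 54.8055 50.9288 32.6034] k=[58 56 55 44 55 48 30]
t=17: x=[57.9457 55.9178 54.6660 44.5500 54.6345 48.1567 31.5605] k=[55 56 57 46 58 52 28]
t=18: x=[54.7807 55.8915 56.6652 46.5750 57.5616 51.8417 29.7158] k=[54 54 58 48 57 49 33]

[0.9310, 0.9310, 1.0000, 0.8276, 0.9828, 0.8448, 0.5690]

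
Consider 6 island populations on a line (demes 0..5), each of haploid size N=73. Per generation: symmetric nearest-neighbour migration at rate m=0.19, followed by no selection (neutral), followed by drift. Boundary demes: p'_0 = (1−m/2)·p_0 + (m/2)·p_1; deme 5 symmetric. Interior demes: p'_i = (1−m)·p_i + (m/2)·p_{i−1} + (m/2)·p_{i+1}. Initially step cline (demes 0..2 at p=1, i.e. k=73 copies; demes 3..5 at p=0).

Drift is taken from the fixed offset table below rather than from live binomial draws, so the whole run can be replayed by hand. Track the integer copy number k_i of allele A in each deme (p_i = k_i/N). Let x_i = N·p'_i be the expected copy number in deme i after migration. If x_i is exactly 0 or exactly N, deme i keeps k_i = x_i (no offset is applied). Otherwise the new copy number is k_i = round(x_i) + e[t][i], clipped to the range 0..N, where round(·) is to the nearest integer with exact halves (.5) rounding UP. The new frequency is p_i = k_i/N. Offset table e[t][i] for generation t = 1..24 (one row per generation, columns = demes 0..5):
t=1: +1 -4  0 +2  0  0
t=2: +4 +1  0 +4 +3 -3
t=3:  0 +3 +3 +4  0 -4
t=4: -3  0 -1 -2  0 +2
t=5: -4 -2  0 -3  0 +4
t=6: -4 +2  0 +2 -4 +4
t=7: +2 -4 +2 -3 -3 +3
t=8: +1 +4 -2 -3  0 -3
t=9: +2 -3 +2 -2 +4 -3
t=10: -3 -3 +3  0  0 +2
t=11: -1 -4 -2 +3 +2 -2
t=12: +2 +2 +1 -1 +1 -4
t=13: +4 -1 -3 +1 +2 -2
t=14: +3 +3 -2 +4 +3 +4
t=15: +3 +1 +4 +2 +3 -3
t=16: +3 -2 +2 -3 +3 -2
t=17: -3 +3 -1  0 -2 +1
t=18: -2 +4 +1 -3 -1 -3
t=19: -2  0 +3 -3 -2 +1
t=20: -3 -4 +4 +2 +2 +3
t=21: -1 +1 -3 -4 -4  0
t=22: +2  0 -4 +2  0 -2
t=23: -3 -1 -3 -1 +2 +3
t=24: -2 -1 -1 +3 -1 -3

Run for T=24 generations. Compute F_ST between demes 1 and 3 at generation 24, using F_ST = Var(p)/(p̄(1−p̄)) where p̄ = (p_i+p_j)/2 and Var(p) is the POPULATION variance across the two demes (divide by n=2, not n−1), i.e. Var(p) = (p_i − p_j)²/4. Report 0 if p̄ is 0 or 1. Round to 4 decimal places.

t=0: k=[73 73 73 0 0 0]
t=1: x=[73.0000 73.0000 66.0650 6.9350 0.0000 0.0000] k=[73 73 66 9 0 0]
t=2: x=[73.0000 72.3350 61.2500 13.5600 0.8550 0.0000] k=[73 73 61 18 4 0]
t=3: x=[73.0000 71.8600 58.0550 20.7550 4.9500 0.3800] k=[73 73 61 25 5 0]
t=4: x=[73.0000 71.8600 58.7200 26.5200 6.4250 0.4750] k=[73 72 58 25 6 2]
t=5: x=[72.9050 70.7650 56.1950 26.3300 7.4250 2.3800] k=[69 69 56 23 7 6]
t=6: x=[69.0000 67.7650 54.1000 24.6150 8.4250 6.0950] k=[65 70 54 27 4 10]
t=7: x=[65.4750 68.0050 52.9550 27.3800 6.7550 9.4300] k=[67 64 55 24 4 12]
t=8: x=[66.7150 63.4300 52.9100 25.0450 6.6600 11.2400] k=[68 67 51 22 7 8]
t=9: x=[67.9050 65.5750 49.7650 23.3300 8.5200 7.9050] k=[70 63 52 21 13 5]
t=10: x=[69.3350 62.6200 50.1000 23.1850 13.0000 5.7600] k=[66 60 53 23 13 8]
t=11: x=[65.4300 59.9050 50.8150 24.9000 13.4750 8.4750] k=[64 56 49 28 15 6]
t=12: x=[63.2400 56.0950 47.6700 28.7600 15.3800 6.8550] k=[65 58 49 28 16 3]
t=13: x=[64.3350 57.8100 47.8600 28.8550 15.9050 4.2350] k=[68 57 45 30 18 2]
t=14: x=[66.9550 56.9050 44.7150 30.2850 17.6200 3.5200] k=[70 60 43 34 21 8]
t=15: x=[69.0500 59.3350 43.7600 33.6200 21.0000 9.2350] k=[72 60 48 36 24 6]
t=16: x=[70.8600 60.0000 48.0000 36.0000 23.4300 7.7100] k=[73 58 50 33 26 6]
t=17: x=[71.5750 58.6650 49.1450 33.9500 24.7650 7.9000] k=[69 62 48 34 23 9]
t=18: x=[68.3350 61.3350 48.0000 34.2850 22.7150 10.3300] k=[66 65 49 31 22 7]
t=19: x=[65.9050 63.5750 48.8100 31.8550 21.4300 8.4250] k=[64 64 52 29 19 9]
t=20: x=[64.0000 62.8600 50.9550 30.2350 19.0000 9.9500] k=[61 59 55 32 21 13]
t=21: x=[60.8100 58.8100 53.1950 33.1400 21.2850 13.7600] k=[60 60 50 29 17 14]
t=22: x=[60.0000 59.0500 48.9550 29.8550 17.8550 14.2850] k=[62 59 45 32 18 12]
t=23: x=[61.7150 57.9550 45.0950 31.9050 18.7600 12.5700] k=[59 57 42 31 21 16]
t=24: x=[58.8100 55.7650 42.3800 31.0950 21.4750 16.4750] k=[57 55 41 34 20 13]

0.0869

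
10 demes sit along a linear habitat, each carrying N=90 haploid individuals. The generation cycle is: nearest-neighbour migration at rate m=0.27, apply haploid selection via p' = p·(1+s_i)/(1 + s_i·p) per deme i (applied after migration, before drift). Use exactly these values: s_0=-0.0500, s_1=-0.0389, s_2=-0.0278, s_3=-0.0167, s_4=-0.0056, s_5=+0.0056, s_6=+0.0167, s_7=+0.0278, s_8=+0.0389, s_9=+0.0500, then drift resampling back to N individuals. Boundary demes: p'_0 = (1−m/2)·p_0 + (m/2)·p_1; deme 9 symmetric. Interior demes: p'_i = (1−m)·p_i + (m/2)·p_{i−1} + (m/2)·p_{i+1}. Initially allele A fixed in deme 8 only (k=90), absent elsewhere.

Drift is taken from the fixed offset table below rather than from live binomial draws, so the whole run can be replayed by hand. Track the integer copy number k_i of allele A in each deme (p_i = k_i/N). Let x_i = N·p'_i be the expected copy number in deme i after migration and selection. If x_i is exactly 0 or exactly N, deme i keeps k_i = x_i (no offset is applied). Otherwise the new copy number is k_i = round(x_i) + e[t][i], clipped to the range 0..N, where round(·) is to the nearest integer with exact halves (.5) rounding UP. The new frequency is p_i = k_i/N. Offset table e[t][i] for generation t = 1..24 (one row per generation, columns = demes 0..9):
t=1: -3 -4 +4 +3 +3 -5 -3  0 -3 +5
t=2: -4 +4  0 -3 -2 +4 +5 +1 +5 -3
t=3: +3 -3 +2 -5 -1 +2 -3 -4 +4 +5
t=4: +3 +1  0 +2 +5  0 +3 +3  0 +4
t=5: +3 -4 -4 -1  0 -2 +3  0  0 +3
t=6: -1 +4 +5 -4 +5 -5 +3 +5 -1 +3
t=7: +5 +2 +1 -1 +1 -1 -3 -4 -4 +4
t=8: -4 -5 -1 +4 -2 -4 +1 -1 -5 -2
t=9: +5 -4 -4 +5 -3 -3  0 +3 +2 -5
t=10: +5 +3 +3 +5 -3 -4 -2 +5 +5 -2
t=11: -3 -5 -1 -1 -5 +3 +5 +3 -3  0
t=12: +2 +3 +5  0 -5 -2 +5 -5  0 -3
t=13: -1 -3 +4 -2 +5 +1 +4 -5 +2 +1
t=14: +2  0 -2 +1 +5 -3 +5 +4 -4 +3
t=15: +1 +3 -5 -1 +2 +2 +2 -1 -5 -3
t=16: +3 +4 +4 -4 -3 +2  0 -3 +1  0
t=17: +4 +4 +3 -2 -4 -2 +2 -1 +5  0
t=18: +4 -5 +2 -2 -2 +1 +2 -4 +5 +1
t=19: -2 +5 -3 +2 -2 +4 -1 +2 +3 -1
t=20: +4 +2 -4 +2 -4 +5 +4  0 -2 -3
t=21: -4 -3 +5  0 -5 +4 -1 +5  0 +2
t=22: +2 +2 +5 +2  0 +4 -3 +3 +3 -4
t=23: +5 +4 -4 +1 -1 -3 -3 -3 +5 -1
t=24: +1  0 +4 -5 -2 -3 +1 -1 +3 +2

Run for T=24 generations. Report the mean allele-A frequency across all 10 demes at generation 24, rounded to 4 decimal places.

t=0: k=[0 0 0 0 0 0 0 0 90 0]
t=1: x=[0.0000 0.0000 0.0000 0.0000 0.0000 0.0000 0.0000 12.4411 66.3710 12.6720] k=[0 0 0 0 0 0 0 12 63 18]
t=2: x=[0.0000 0.0000 0.0000 0.0000 0.0000 0.0000 1.6466 17.6508 50.8860 24.9451] k=[0 0 0 0 0 0 7 19 56 22]
t=3: x=[0.0000 0.0000 0.0000 0.0000 0.0000 0.9502 7.7921 22.8392 47.2722 27.5131] k=[0 0 0 0 0 3 5 19 51 33]
t=4: x=[0.0000 0.0000 0.0000 0.0000 0.4027 2.8805 6.7223 21.8809 45.1086 36.4834] k=[0 0 0 0 5 3 10 25 45 40]
t=5: x=[0.0000 0.0000 0.0000 0.6638 4.0333 4.2375 11.2419 26.1811 42.4799 41.7650] k=[0 0 0 0 4 2 14 26 42 45]
t=6: x=[0.0000 0.0000 0.0000 0.5310 3.1728 3.9108 14.1969 27.0560 41.0957 45.6927] k=[0 0 0 0 8 0 17 32 40 49]
t=7: x=[0.0000 0.0000 0.0000 1.0622 5.8094 3.3932 16.9568 31.6151 40.9853 48.8767] k=[0 0 0 0 7 2 14 28 37 53]
t=8: x=[0.0000 0.0000 0.0000 0.9294 5.3517 4.3179 14.4700 27.8496 38.7850 51.9157] k=[0 0 0 5 3 0 15 27 34 50]
t=9: x=[0.0000 0.0000 0.6564 3.9903 2.8495 2.4432 14.7987 26.8386 36.0364 48.9315] k=[0 0 0 9 0 0 15 30 38 44]
t=10: x=[0.0000 0.0000 1.1817 6.4682 1.2083 2.0361 15.2082 29.5971 38.5687 44.2869] k=[0 0 4 11 0 0 13 35 44 42]
t=11: x=[0.0000 0.5191 4.2884 8.4403 1.4768 1.7646 14.4144 33.8219 43.3718 43.3651] k=[0 0 3 7 0 5 19 37 40 43]
t=12: x=[0.0000 0.3893 3.0508 5.4285 1.6111 6.2474 19.7945 35.5631 40.8498 43.6909] k=[0 3 8 5 0 4 25 31 41 41]
t=13: x=[0.3848 3.1472 6.7420 4.6551 1.2083 6.3278 23.2595 32.1040 40.4983 42.0913] k=[0 0 11 3 6 7 27 27 42 43]
t=14: x=[0.0000 1.4282 8.2219 4.4138 5.6999 9.6128 24.5949 29.5668 40.9602 43.9614] k=[0 1 6 5 11 7 30 34 37 47]
t=15: x=[0.1283 1.4811 5.0538 5.8522 9.6017 10.6975 27.7519 34.4461 38.7850 46.7469] k=[1 4 0 5 12 13 30 33 34 44]
t=16: x=[1.3358 2.9400 1.1817 5.1871 11.1351 15.2305 28.4311 33.3032 36.0364 43.7460] k=[4 7 5 1 8 17 28 30 37 44]
t=17: x=[4.1950 6.0956 4.6052 2.4446 8.2279 17.3481 27.0976 31.2318 37.8342 44.1517] k=[8 10 8 0 4 15 29 30 43 44]
t=18: x=[7.8928 9.1293 7.0057 1.5934 4.9188 15.4764 27.5607 32.1847 42.2343 44.9625] k=[12 4 9 0 3 16 30 28 47 46]
t=19: x=[10.4373 5.5449 6.9276 1.5934 4.3268 16.2091 28.1595 31.3932 45.1586 47.2312] k=[8 11 4 4 2 20 27 33 48 46]
t=20: x=[8.0222 9.3135 4.8149 3.6702 4.6750 18.5973 27.1782 34.7984 46.5631 47.3659] k=[12 11 1 6 1 24 31 35 45 44]
t=21: x=[11.3465 9.4443 2.9437 4.5763 4.7546 21.9325 30.9303 36.4029 44.3732 45.2327] k=[7 6 8 5 0 26 30 41 44 47]
t=22: x=[6.5467 6.1729 7.1375 4.6551 4.1626 23.1258 31.2822 40.5300 44.8585 47.6902] k=[9 8 12 7 4 27 28 44 48 44]
t=23: x=[8.4634 8.3689 10.5202 7.1582 7.4714 24.1285 30.3573 42.9953 47.7763 45.6377] k=[13 12 7 8 6 21 27 40 53 45]
t=24: x=[12.3097 11.0690 7.6112 7.4787 8.2528 19.8713 28.2651 40.6102 51.0104 47.1763] k=[13 11 12 2 6 17 29 40 54 49]

0.2589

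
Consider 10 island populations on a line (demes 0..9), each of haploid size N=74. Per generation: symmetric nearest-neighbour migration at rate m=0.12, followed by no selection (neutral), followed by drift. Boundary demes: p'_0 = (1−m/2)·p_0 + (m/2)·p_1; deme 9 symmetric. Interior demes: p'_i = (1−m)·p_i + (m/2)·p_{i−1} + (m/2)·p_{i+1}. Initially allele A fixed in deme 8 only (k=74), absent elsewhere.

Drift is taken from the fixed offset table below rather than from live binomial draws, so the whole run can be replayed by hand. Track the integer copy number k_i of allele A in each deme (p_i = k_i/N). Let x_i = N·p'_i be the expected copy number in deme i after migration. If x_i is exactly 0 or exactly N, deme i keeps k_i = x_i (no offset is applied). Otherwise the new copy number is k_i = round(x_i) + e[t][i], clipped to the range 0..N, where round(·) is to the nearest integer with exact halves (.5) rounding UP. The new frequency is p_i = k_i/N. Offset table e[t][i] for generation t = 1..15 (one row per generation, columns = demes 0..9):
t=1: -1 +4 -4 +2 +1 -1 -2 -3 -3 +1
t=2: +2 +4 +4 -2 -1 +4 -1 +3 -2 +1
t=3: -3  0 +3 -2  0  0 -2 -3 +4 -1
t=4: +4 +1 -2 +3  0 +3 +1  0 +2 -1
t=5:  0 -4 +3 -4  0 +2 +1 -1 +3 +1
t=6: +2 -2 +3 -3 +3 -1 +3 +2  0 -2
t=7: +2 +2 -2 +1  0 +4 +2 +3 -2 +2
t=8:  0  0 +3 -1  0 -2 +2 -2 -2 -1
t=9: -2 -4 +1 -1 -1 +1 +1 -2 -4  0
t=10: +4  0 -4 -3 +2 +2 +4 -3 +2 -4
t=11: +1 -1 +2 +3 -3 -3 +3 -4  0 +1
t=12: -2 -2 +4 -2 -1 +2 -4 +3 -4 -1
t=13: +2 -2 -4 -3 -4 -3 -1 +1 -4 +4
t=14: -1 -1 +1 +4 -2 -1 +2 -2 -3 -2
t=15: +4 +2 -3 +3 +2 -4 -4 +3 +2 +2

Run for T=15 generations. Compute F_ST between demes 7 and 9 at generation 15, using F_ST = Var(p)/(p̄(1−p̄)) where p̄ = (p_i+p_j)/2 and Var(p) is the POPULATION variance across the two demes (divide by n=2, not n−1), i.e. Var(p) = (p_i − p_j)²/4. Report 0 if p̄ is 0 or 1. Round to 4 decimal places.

0.0086

t=0: k=[0 0 0 0 0 0 0 0 74 0]
t=1: x=[0.0000 0.0000 0.0000 0.0000 0.0000 0.0000 0.0000 4.4400 65.1200 4.4400] k=[0 0 0 0 0 0 0 1 62 5]
t=2: x=[0.0000 0.0000 0.0000 0.0000 0.0000 0.0000 0.0600 4.6000 54.9200 8.4200] k=[0 0 0 0 0 0 0 8 53 9]
t=3: x=[0.0000 0.0000 0.0000 0.0000 0.0000 0.0000 0.4800 10.2200 47.6600 11.6400] k=[0 0 0 0 0 0 0 7 52 11]
t=4: x=[0.0000 0.0000 0.0000 0.0000 0.0000 0.0000 0.4200 9.2800 46.8400 13.4600] k=[0 0 0 0 0 0 1 9 49 12]
t=5: x=[0.0000 0.0000 0.0000 0.0000 0.0000 0.0600 1.4200 10.9200 44.3800 14.2200] k=[0 0 0 0 0 2 2 10 47 15]
t=6: x=[0.0000 0.0000 0.0000 0.0000 0.1200 1.8800 2.4800 11.7400 42.8600 16.9200] k=[0 0 0 0 3 1 5 14 43 15]
t=7: x=[0.0000 0.0000 0.0000 0.1800 2.7000 1.3600 5.3000 15.2000 39.5800 16.6800] k=[0 0 0 1 3 5 7 18 38 19]
t=8: x=[0.0000 0.0000 0.0600 1.0600 3.0000 5.0000 7.5400 18.5400 35.6600 20.1400] k=[0 0 3 0 3 3 10 17 34 19]
t=9: x=[0.0000 0.1800 2.6400 0.3600 2.8200 3.4200 10.0000 17.6000 32.0800 19.9000] k=[0 0 4 0 2 4 11 16 28 20]
t=10: x=[0.0000 0.2400 3.5200 0.3600 2.0000 4.3000 10.8800 16.4200 26.8000 20.4800] k=[0 0 0 0 4 6 15 13 29 16]
t=11: x=[0.0000 0.0000 0.0000 0.2400 3.8800 6.4200 14.3400 14.0800 27.2600 16.7800] k=[0 0 0 3 1 3 17 10 27 18]
t=12: x=[0.0000 0.0000 0.1800 2.7000 1.2400 3.7200 15.7400 11.4400 25.4400 18.5400] k=[0 0 4 1 0 6 12 14 21 18]
t=13: x=[0.0000 0.2400 3.5800 1.1200 0.4200 6.0000 11.7600 14.3000 20.4000 18.1800] k=[0 0 0 0 0 3 11 15 16 22]
t=14: x=[0.0000 0.0000 0.0000 0.0000 0.1800 3.3000 10.7600 14.8200 16.3000 21.6400] k=[0 0 0 0 0 2 13 13 13 20]
t=15: x=[0.0000 0.0000 0.0000 0.0000 0.1200 2.5400 12.3400 13.0000 13.4200 19.5800] k=[0 0 0 0 2 0 8 16 15 22]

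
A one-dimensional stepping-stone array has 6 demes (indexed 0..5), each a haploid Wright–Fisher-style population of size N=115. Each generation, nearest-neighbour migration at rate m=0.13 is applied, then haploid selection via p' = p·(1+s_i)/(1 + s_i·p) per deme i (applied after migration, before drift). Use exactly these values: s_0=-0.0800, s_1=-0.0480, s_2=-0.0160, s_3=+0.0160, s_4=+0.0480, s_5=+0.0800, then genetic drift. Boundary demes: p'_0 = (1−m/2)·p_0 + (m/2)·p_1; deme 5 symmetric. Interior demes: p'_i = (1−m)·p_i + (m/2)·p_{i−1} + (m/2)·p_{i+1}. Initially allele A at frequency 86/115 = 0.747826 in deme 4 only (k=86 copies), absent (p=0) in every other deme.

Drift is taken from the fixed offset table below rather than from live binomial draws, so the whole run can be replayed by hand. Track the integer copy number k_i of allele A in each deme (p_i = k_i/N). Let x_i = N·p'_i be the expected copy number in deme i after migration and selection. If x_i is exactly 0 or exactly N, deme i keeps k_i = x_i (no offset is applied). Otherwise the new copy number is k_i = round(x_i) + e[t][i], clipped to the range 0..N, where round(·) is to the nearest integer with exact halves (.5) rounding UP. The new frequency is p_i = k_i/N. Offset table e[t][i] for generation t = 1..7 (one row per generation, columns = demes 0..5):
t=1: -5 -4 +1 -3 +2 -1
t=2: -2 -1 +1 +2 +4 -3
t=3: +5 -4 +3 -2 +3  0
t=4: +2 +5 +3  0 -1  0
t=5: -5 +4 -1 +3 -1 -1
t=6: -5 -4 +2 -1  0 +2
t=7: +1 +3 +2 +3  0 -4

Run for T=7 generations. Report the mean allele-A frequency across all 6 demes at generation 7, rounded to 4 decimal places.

t=0: k=[0 0 0 0 86 0]
t=1: x=[0.0000 0.0000 0.0000 5.6750 76.0368 6.0138] k=[0 0 0 3 78 5]
t=2: x=[0.0000 0.0000 0.1919 7.7946 69.6737 10.4537] k=[0 0 1 10 74 7]
t=3: x=[0.0000 0.0619 1.4960 13.7662 66.8024 12.1673] k=[0 0 4 12 70 12]
t=4: x=[0.0000 0.2475 4.1943 15.4612 63.7949 16.8468] k=[0 5 7 15 63 17]
t=5: x=[0.2991 4.5836 7.2792 17.8379 58.2378 21.2931] k=[0 9 6 21 57 20]
t=6: x=[0.5384 7.8524 7.0623 22.6524 53.5943 23.8260] k=[0 4 9 22 54 26]
t=7: x=[0.2392 3.8765 9.3801 23.5307 51.4293 29.4752] k=[1 7 11 27 51 25]

0.1768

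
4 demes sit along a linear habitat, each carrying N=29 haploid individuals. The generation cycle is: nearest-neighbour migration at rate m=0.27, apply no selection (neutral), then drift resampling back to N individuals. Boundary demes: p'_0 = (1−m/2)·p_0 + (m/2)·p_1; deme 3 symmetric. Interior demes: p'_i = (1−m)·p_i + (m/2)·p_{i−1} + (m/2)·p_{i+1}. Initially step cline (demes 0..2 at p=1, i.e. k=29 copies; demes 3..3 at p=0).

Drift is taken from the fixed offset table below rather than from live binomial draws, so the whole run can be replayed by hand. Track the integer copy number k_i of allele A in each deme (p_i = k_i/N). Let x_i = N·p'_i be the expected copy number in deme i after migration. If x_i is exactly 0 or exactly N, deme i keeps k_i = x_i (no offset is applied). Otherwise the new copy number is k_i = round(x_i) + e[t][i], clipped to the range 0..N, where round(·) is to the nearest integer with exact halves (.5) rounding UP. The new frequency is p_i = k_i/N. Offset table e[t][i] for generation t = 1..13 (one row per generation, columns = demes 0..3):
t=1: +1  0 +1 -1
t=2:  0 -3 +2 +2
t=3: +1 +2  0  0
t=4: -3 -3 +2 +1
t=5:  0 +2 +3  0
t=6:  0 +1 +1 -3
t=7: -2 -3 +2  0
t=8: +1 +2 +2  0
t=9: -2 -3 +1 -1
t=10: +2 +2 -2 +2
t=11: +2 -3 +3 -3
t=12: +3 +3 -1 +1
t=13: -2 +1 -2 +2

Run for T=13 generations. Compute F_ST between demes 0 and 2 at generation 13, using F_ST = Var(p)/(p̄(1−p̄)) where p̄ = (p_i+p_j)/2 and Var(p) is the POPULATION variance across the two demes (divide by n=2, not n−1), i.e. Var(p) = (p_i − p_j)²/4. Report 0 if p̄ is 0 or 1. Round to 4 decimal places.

0.0948

t=0: k=[29 29 29 0]
t=1: x=[29.0000 29.0000 25.0850 3.9150] k=[29 29 26 3]
t=2: x=[29.0000 28.5950 23.3000 6.1050] k=[29 26 25 8]
t=3: x=[28.5950 26.2700 22.8400 10.2950] k=[29 28 23 10]
t=4: x=[28.8650 27.4600 21.9200 11.7550] k=[26 24 24 13]
t=5: x=[25.7300 24.2700 22.5150 14.4850] k=[26 26 26 14]
t=6: x=[26.0000 26.0000 24.3800 15.6200] k=[26 27 25 13]
t=7: x=[26.1350 26.5950 23.6500 14.6200] k=[24 24 26 15]
t=8: x=[24.0000 24.2700 24.2450 16.4850] k=[25 26 26 16]
t=9: x=[25.1350 25.8650 24.6500 17.3500] k=[23 23 26 16]
t=10: x=[23.0000 23.4050 24.2450 17.3500] k=[25 25 22 19]
t=11: x=[25.0000 24.5950 22.0000 19.4050] k=[27 22 25 16]
t=12: x=[26.3250 23.0800 23.3800 17.2150] k=[29 26 22 18]
t=13: x=[28.5950 25.8650 22.0000 18.5400] k=[27 27 20 21]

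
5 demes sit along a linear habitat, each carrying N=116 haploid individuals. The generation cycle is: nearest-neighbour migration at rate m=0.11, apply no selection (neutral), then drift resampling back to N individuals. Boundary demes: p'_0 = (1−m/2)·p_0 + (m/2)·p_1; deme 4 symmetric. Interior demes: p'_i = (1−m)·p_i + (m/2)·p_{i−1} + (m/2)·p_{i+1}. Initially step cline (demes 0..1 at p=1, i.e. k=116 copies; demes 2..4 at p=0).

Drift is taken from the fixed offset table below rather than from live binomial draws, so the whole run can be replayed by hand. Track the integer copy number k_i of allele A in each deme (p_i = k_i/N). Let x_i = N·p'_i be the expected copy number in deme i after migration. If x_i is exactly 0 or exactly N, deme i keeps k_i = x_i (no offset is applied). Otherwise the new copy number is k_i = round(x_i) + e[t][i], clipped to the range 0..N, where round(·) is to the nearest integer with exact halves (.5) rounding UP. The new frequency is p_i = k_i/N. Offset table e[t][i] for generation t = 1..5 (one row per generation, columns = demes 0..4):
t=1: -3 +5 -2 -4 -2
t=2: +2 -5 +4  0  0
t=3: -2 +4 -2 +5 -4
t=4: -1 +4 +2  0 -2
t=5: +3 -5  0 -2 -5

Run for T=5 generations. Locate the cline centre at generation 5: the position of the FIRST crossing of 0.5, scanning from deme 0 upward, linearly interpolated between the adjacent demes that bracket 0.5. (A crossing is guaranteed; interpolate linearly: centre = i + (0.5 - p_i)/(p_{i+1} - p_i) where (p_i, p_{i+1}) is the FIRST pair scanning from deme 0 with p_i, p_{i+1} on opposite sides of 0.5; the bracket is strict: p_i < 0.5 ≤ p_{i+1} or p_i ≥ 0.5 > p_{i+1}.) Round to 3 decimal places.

t=0: k=[116 116 0 0 0]
t=1: x=[116.0000 109.6200 6.3800 0.0000 0.0000] k=[116 115 4 0 0]
t=2: x=[115.9450 108.9500 9.8850 0.2200 0.0000] k=[116 104 14 0 0]
t=3: x=[115.3400 99.7100 18.1800 0.7700 0.0000] k=[113 104 16 6 0]
t=4: x=[112.5050 99.6550 20.2900 6.2200 0.3300] k=[112 104 22 6 0]
t=5: x=[111.5600 99.9300 25.6300 6.5500 0.3300] k=[115 95 26 5 0]

1.536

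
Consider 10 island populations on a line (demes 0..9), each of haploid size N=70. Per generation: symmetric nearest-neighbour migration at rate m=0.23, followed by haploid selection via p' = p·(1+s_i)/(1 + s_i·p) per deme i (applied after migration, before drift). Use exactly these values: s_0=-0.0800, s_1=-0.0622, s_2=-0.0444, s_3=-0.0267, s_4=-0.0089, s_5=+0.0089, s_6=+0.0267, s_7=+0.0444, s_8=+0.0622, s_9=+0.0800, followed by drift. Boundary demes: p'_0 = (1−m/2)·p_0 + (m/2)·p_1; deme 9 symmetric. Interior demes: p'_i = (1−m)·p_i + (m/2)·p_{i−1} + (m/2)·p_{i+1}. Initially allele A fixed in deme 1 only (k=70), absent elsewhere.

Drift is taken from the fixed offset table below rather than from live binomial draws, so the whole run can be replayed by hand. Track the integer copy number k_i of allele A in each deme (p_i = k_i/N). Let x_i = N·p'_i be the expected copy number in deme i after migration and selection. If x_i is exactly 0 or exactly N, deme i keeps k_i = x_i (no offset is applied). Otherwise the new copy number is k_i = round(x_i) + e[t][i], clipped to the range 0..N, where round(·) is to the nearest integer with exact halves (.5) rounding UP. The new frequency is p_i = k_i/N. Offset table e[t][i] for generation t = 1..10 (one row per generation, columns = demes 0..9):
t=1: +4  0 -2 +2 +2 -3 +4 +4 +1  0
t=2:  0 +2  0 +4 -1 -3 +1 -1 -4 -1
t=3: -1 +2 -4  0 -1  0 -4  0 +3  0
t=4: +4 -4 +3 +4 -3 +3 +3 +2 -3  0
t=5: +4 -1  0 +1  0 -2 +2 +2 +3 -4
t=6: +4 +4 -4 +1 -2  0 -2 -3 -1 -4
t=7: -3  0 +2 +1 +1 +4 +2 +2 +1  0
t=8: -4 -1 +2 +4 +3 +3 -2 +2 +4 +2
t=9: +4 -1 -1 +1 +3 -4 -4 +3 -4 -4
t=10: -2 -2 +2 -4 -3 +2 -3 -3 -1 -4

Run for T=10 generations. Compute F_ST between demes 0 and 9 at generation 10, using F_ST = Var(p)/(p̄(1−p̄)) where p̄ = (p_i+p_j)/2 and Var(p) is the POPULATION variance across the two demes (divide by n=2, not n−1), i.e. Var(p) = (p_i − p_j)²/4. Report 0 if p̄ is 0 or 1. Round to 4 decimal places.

t=0: k=[0 70 0 0 0 0 0 0 0 0]
t=1: x=[7.4748 53.0901 7.7321 0.0000 0.0000 0.0000 0.0000 0.0000 0.0000 0.0000] k=[11 53 6 0 0 0 0 0 0 0]
t=2: x=[14.8319 41.6892 10.3093 0.6718 0.0000 0.0000 0.0000 0.0000 0.0000 0.0000] k=[15 44 10 5 0 0 0 0 0 0]
t=3: x=[17.2292 35.6326 12.8516 4.8758 0.5699 0.0000 0.0000 0.0000 0.0000 0.0000] k=[16 38 9 5 0 0 0 0 0 0]
t=4: x=[17.4164 31.0220 11.4339 4.7634 0.5699 0.0000 0.0000 0.0000 0.0000 0.0000] k=[21 27 14 9 0 0 0 0 0 0]
t=5: x=[20.4620 23.7962 14.3938 8.3391 1.0259 0.0000 0.0000 0.0000 0.0000 0.0000] k=[24 23 14 9 1 0 0 0 0 0]
t=6: x=[22.5909 21.1210 13.9459 8.4518 1.7893 0.1160 0.0000 0.0000 0.0000 0.0000] k=[27 25 10 9 0 0 0 0 0 0]
t=7: x=[25.4057 22.5132 11.1768 7.8886 1.0259 0.0000 0.0000 0.0000 0.0000 0.0000] k=[22 23 13 9 2 0 0 0 0 0]
t=8: x=[20.8734 20.7845 13.1968 8.4518 2.5529 0.2320 0.0000 0.0000 0.0000 0.0000] k=[17 20 15 12 6 3 0 0 0 0]
t=9: x=[16.2801 18.2018 14.6958 11.3945 6.2936 3.0255 0.3542 0.0000 0.0000 0.0000] k=[20 17 14 12 9 0 0 0 0 0]
t=10: x=[18.4981 16.1871 13.6101 11.6203 8.2448 1.0441 0.0000 0.0000 0.0000 0.0000] k=[16 14 16 8 5 3 0 0 0 0]

0.1290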